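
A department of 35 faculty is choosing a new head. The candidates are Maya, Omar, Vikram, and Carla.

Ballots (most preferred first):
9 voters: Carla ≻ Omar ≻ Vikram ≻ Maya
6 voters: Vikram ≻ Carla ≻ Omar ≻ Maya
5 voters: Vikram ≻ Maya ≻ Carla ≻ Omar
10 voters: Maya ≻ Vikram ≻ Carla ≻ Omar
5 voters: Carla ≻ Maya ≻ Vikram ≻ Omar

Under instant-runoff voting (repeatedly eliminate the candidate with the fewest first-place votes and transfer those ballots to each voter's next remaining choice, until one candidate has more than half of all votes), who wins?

Vikram

Round 1: Maya 10, Omar 0, Vikram 11, Carla 14. Omar eliminated.
Round 2: Maya 10, Vikram 11, Carla 14. Maya eliminated.
Round 3: Vikram 21, Carla 14. Vikram has a majority (≥18).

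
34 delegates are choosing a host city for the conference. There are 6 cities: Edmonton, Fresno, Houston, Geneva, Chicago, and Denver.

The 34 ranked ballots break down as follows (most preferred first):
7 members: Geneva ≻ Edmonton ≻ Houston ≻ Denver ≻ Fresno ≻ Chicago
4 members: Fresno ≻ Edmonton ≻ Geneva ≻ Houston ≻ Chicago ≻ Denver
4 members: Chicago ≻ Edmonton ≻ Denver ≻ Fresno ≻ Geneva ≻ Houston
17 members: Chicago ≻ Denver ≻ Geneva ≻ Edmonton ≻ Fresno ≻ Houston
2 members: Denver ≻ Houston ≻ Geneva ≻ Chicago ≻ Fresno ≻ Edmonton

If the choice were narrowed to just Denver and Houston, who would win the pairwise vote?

Denver

Denver is ranked above Houston on 23 ballots; Houston above Denver on 11.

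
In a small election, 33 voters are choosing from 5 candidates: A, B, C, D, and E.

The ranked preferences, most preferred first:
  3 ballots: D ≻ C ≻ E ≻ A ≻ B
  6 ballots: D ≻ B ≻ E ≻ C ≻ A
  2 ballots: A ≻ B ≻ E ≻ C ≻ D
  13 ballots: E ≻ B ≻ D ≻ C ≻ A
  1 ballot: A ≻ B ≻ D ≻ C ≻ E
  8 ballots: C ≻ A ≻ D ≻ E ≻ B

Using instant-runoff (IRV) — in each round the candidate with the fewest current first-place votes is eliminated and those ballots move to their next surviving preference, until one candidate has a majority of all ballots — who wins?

Round 1: A 3, B 0, C 8, D 9, E 13. B eliminated.
Round 2: A 3, C 8, D 9, E 13. A eliminated.
Round 3: C 8, D 10, E 15. C eliminated.
Round 4: D 18, E 15. D has a majority (≥17).

D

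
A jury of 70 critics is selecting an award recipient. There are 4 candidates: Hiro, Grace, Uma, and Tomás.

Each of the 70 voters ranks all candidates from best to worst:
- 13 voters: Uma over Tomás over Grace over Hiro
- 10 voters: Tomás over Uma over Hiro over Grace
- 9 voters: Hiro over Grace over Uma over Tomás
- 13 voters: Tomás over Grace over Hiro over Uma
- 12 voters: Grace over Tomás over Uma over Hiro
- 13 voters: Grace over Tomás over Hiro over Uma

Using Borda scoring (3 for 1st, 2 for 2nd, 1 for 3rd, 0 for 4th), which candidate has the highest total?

Tomás

Hiro: 13×0 + 10×1 + 9×3 + 13×1 + 12×0 + 13×1 = 63
Grace: 13×1 + 10×0 + 9×2 + 13×2 + 12×3 + 13×3 = 132
Uma: 13×3 + 10×2 + 9×1 + 13×0 + 12×1 + 13×0 = 80
Tomás: 13×2 + 10×3 + 9×0 + 13×3 + 12×2 + 13×2 = 145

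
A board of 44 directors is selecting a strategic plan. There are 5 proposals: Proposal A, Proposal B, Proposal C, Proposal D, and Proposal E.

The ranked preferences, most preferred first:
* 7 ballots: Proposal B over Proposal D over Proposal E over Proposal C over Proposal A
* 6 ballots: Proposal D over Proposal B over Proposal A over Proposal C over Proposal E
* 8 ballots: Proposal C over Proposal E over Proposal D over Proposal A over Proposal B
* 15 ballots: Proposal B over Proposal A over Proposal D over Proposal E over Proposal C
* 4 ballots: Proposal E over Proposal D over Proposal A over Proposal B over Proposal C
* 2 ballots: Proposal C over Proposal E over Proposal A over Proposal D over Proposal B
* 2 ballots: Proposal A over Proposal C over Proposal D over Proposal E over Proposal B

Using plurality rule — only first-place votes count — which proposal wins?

First-place votes: Proposal A 2, Proposal B 22, Proposal C 10, Proposal D 6, Proposal E 4.

Proposal B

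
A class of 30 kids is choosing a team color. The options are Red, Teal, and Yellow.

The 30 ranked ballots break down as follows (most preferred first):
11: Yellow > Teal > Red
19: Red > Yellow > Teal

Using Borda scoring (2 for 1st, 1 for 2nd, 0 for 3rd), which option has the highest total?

Red: 11×0 + 19×2 = 38
Teal: 11×1 + 19×0 = 11
Yellow: 11×2 + 19×1 = 41

Yellow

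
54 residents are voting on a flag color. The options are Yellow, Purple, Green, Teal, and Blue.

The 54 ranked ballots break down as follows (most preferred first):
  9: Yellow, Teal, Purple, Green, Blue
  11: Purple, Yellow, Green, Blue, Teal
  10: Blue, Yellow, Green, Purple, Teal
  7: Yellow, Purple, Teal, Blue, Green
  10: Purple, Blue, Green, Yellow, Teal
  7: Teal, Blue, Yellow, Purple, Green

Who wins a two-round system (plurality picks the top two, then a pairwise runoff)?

Round 1 first-place votes: Yellow 16, Purple 21, Green 0, Teal 7, Blue 10. Purple and Yellow advance.
Runoff: Purple is ranked above Yellow on 21 ballots, Yellow above Purple on 33.

Yellow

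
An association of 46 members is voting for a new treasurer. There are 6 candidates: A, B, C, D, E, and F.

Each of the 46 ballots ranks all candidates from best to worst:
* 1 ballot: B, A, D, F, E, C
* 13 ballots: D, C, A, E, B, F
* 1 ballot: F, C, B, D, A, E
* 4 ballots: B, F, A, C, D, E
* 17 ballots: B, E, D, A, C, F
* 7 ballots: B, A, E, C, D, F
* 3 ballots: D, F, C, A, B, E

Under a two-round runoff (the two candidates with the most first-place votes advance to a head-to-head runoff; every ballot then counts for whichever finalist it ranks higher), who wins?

B

Round 1 first-place votes: A 0, B 29, C 0, D 16, E 0, F 1. B and D advance.
Runoff: B is ranked above D on 30 ballots, D above B on 16.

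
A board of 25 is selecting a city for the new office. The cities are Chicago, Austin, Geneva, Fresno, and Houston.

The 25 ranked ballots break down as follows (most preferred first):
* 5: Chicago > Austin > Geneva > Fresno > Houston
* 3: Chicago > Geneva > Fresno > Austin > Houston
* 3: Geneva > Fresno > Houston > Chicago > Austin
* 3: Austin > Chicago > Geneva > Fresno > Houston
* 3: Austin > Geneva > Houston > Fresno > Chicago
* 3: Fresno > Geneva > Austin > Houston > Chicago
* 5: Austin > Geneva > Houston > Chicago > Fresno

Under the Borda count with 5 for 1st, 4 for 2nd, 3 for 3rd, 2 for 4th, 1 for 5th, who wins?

Chicago: 5×5 + 3×5 + 3×2 + 3×4 + 3×1 + 3×1 + 5×2 = 74
Austin: 5×4 + 3×2 + 3×1 + 3×5 + 3×5 + 3×3 + 5×5 = 93
Geneva: 5×3 + 3×4 + 3×5 + 3×3 + 3×4 + 3×4 + 5×4 = 95
Fresno: 5×2 + 3×3 + 3×4 + 3×2 + 3×2 + 3×5 + 5×1 = 63
Houston: 5×1 + 3×1 + 3×3 + 3×1 + 3×3 + 3×2 + 5×3 = 50

Geneva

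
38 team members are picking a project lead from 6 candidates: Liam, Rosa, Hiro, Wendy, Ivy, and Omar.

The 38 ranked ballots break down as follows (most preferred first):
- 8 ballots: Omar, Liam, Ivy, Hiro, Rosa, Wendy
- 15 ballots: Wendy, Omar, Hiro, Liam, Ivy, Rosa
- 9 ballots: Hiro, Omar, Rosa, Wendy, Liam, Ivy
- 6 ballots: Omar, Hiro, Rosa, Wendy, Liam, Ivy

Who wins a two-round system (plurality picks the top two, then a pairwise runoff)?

Omar

Round 1 first-place votes: Liam 0, Rosa 0, Hiro 9, Wendy 15, Ivy 0, Omar 14. Wendy and Omar advance.
Runoff: Wendy is ranked above Omar on 15 ballots, Omar above Wendy on 23.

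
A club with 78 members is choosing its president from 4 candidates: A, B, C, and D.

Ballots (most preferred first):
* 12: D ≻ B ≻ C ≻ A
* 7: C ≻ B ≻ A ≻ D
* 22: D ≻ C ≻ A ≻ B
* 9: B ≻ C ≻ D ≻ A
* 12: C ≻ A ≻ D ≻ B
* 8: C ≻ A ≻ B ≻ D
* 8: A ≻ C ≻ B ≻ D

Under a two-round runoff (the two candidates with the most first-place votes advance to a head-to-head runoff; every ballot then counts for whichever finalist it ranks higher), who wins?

C

Round 1 first-place votes: A 8, B 9, C 27, D 34. D and C advance.
Runoff: D is ranked above C on 34 ballots, C above D on 44.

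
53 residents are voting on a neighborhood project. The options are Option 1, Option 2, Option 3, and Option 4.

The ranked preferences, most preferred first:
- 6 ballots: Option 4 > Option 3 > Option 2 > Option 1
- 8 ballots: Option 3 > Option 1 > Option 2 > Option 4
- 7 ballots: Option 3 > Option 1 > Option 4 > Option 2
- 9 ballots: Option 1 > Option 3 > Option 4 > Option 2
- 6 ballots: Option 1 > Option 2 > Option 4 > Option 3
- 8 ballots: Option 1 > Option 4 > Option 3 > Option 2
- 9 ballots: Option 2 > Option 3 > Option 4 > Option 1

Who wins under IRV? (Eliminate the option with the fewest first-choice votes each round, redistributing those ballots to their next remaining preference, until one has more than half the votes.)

Option 3

Round 1: Option 1 23, Option 2 9, Option 3 15, Option 4 6. Option 4 eliminated.
Round 2: Option 1 23, Option 2 9, Option 3 21. Option 2 eliminated.
Round 3: Option 1 23, Option 3 30. Option 3 has a majority (≥27).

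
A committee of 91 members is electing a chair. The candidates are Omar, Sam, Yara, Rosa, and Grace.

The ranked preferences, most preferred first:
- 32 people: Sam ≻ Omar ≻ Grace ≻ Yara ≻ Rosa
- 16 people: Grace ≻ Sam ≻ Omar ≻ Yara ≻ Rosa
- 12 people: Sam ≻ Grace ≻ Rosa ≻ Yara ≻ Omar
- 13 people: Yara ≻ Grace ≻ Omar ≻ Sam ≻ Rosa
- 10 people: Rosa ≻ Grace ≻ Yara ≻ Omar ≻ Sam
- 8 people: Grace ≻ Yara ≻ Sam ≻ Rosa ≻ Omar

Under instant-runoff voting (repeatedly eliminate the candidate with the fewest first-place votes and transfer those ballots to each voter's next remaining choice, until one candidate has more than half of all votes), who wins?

Grace

Round 1: Omar 0, Sam 44, Yara 13, Rosa 10, Grace 24. Omar eliminated.
Round 2: Sam 44, Yara 13, Rosa 10, Grace 24. Rosa eliminated.
Round 3: Sam 44, Yara 13, Grace 34. Yara eliminated.
Round 4: Sam 44, Grace 47. Grace has a majority (≥46).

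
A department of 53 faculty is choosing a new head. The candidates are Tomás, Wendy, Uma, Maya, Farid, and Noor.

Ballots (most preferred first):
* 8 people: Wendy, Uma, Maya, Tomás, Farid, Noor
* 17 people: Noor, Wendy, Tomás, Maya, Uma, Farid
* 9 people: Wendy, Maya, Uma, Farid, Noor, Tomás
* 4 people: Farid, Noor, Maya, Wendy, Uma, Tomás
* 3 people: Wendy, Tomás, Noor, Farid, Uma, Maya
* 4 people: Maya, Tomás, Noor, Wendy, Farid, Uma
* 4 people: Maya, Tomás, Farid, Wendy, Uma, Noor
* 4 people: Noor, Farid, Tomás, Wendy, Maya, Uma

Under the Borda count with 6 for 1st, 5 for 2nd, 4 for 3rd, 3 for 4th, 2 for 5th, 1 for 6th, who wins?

Wendy

Tomás: 8×3 + 17×4 + 9×1 + 4×1 + 3×5 + 4×5 + 4×5 + 4×4 = 176
Wendy: 8×6 + 17×5 + 9×6 + 4×3 + 3×6 + 4×3 + 4×3 + 4×3 = 253
Uma: 8×5 + 17×2 + 9×4 + 4×2 + 3×2 + 4×1 + 4×2 + 4×1 = 140
Maya: 8×4 + 17×3 + 9×5 + 4×4 + 3×1 + 4×6 + 4×6 + 4×2 = 203
Farid: 8×2 + 17×1 + 9×3 + 4×6 + 3×3 + 4×2 + 4×4 + 4×5 = 137
Noor: 8×1 + 17×6 + 9×2 + 4×5 + 3×4 + 4×4 + 4×1 + 4×6 = 204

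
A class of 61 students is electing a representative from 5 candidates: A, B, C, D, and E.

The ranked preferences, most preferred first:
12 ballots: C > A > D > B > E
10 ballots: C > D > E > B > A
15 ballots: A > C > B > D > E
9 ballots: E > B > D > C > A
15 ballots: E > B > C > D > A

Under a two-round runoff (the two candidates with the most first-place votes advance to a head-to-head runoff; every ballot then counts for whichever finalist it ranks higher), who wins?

C

Round 1 first-place votes: A 15, B 0, C 22, D 0, E 24. E and C advance.
Runoff: E is ranked above C on 24 ballots, C above E on 37.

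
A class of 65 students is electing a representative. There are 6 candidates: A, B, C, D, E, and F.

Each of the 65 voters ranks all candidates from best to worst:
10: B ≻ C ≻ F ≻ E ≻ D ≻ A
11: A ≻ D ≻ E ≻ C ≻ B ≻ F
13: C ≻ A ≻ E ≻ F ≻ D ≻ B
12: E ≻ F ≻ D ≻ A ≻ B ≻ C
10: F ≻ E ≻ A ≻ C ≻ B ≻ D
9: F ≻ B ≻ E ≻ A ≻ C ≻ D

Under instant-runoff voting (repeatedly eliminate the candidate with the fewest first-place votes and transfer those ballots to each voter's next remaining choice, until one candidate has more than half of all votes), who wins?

Round 1: A 11, B 10, C 13, D 0, E 12, F 19. D eliminated.
Round 2: A 11, B 10, C 13, E 12, F 19. B eliminated.
Round 3: A 11, C 23, E 12, F 19. A eliminated.
Round 4: C 23, E 23, F 19. F eliminated.
Round 5: C 23, E 42. E has a majority (≥33).

E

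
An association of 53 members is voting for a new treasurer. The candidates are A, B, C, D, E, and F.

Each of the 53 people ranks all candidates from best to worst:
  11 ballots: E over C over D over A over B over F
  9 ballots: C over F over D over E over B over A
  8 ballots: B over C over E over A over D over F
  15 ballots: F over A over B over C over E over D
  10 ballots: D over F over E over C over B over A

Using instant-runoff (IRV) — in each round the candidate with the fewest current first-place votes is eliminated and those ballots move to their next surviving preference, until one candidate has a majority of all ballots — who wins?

C

Round 1: A 0, B 8, C 9, D 10, E 11, F 15. A eliminated.
Round 2: B 8, C 9, D 10, E 11, F 15. B eliminated.
Round 3: C 17, D 10, E 11, F 15. D eliminated.
Round 4: C 17, E 11, F 25. E eliminated.
Round 5: C 28, F 25. C has a majority (≥27).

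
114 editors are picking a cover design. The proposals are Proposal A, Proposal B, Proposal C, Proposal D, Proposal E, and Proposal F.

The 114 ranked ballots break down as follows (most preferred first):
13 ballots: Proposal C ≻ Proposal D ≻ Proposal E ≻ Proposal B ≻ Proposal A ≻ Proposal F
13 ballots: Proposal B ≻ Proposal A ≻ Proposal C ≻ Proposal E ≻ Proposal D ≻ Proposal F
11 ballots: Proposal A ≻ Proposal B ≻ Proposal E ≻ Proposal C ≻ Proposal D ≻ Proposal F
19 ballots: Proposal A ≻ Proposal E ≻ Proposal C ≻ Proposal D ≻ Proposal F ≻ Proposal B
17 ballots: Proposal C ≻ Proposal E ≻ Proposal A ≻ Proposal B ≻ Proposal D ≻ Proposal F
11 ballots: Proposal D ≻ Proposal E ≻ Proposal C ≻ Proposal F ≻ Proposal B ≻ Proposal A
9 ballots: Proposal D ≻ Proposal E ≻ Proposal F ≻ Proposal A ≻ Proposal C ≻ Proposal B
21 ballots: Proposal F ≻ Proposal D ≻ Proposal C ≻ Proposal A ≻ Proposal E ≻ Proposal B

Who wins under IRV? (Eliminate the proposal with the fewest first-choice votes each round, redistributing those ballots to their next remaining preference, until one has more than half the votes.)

Proposal C

Round 1: Proposal A 30, Proposal B 13, Proposal C 30, Proposal D 20, Proposal E 0, Proposal F 21. Proposal E eliminated.
Round 2: Proposal A 30, Proposal B 13, Proposal C 30, Proposal D 20, Proposal F 21. Proposal B eliminated.
Round 3: Proposal A 43, Proposal C 30, Proposal D 20, Proposal F 21. Proposal D eliminated.
Round 4: Proposal A 43, Proposal C 41, Proposal F 30. Proposal F eliminated.
Round 5: Proposal A 52, Proposal C 62. Proposal C has a majority (≥58).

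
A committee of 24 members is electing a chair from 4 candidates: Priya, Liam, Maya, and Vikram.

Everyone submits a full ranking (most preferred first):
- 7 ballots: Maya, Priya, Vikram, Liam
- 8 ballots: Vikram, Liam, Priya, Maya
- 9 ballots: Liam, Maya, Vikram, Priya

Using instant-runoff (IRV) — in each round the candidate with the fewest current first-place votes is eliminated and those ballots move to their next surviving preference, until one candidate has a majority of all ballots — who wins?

Vikram

Round 1: Priya 0, Liam 9, Maya 7, Vikram 8. Priya eliminated.
Round 2: Liam 9, Maya 7, Vikram 8. Maya eliminated.
Round 3: Liam 9, Vikram 15. Vikram has a majority (≥13).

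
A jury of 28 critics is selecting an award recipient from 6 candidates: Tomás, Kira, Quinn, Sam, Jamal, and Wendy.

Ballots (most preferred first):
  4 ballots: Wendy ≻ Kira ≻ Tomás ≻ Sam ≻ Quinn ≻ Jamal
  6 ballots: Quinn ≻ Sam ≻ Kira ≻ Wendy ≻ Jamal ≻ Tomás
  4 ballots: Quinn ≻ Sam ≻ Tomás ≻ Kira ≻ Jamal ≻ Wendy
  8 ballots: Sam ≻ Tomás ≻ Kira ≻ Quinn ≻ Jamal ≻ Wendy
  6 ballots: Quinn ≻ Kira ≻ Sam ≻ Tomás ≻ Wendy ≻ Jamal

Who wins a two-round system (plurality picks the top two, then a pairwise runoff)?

Round 1 first-place votes: Tomás 0, Kira 0, Quinn 16, Sam 8, Jamal 0, Wendy 4. Quinn and Sam advance.
Runoff: Quinn is ranked above Sam on 16 ballots, Sam above Quinn on 12.

Quinn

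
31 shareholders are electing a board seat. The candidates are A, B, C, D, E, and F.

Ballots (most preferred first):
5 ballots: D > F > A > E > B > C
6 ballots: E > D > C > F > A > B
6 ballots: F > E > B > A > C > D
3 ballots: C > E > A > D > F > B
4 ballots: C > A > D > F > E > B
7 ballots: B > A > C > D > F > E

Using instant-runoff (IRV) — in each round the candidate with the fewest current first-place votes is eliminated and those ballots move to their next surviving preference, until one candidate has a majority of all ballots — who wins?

C

Round 1: A 0, B 7, C 7, D 5, E 6, F 6. A eliminated.
Round 2: B 7, C 7, D 5, E 6, F 6. D eliminated.
Round 3: B 7, C 7, E 6, F 11. E eliminated.
Round 4: B 7, C 13, F 11. B eliminated.
Round 5: C 20, F 11. C has a majority (≥16).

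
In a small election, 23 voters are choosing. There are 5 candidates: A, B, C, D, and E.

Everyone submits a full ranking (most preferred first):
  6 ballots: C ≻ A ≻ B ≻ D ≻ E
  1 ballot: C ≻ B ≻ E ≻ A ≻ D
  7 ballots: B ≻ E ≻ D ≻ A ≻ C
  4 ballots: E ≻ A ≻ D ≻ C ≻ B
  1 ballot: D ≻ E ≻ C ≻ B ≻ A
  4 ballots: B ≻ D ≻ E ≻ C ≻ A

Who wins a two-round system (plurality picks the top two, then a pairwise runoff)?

Round 1 first-place votes: A 0, B 11, C 7, D 1, E 4. B and C advance.
Runoff: B is ranked above C on 11 ballots, C above B on 12.

C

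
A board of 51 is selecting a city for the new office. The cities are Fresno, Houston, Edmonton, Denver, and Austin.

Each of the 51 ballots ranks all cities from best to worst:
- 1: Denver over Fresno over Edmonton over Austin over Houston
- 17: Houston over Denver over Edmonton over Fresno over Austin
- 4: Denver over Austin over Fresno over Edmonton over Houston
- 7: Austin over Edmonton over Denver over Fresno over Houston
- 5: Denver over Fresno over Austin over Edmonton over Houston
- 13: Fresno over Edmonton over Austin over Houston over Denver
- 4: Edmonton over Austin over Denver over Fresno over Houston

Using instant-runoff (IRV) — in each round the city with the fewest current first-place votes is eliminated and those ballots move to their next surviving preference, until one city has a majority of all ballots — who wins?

Round 1: Fresno 13, Houston 17, Edmonton 4, Denver 10, Austin 7. Edmonton eliminated.
Round 2: Fresno 13, Houston 17, Denver 10, Austin 11. Denver eliminated.
Round 3: Fresno 19, Houston 17, Austin 15. Austin eliminated.
Round 4: Fresno 34, Houston 17. Fresno has a majority (≥26).

Fresno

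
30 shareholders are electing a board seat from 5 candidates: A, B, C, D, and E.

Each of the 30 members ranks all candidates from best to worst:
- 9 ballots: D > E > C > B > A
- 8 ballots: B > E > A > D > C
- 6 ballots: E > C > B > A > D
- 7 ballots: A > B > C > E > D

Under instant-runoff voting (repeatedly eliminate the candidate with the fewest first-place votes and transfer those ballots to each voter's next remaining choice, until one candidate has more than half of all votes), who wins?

Round 1: A 7, B 8, C 0, D 9, E 6. C eliminated.
Round 2: A 7, B 8, D 9, E 6. E eliminated.
Round 3: A 7, B 14, D 9. A eliminated.
Round 4: B 21, D 9. B has a majority (≥16).

B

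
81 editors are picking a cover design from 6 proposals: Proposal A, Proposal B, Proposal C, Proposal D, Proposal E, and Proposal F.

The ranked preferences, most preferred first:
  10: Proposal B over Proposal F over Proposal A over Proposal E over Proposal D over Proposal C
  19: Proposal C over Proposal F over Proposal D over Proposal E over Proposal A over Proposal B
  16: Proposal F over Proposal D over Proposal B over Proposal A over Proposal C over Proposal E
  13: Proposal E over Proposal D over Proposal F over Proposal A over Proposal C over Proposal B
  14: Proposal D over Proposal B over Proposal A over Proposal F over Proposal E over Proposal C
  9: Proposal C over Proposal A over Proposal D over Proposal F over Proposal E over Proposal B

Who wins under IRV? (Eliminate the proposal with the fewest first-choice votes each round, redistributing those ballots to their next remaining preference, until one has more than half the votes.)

Round 1: Proposal A 0, Proposal B 10, Proposal C 28, Proposal D 14, Proposal E 13, Proposal F 16. Proposal A eliminated.
Round 2: Proposal B 10, Proposal C 28, Proposal D 14, Proposal E 13, Proposal F 16. Proposal B eliminated.
Round 3: Proposal C 28, Proposal D 14, Proposal E 13, Proposal F 26. Proposal E eliminated.
Round 4: Proposal C 28, Proposal D 27, Proposal F 26. Proposal F eliminated.
Round 5: Proposal C 28, Proposal D 53. Proposal D has a majority (≥41).

Proposal D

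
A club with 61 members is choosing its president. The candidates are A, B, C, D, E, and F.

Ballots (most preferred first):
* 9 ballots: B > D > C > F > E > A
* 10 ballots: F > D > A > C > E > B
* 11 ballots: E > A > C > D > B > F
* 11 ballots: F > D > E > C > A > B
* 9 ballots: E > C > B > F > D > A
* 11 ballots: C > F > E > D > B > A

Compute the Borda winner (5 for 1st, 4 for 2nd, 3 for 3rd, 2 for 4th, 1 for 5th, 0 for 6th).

C

A: 9×0 + 10×3 + 11×4 + 11×1 + 9×0 + 11×0 = 85
B: 9×5 + 10×0 + 11×1 + 11×0 + 9×3 + 11×1 = 94
C: 9×3 + 10×2 + 11×3 + 11×2 + 9×4 + 11×5 = 193
D: 9×4 + 10×4 + 11×2 + 11×4 + 9×1 + 11×2 = 173
E: 9×1 + 10×1 + 11×5 + 11×3 + 9×5 + 11×3 = 185
F: 9×2 + 10×5 + 11×0 + 11×5 + 9×2 + 11×4 = 185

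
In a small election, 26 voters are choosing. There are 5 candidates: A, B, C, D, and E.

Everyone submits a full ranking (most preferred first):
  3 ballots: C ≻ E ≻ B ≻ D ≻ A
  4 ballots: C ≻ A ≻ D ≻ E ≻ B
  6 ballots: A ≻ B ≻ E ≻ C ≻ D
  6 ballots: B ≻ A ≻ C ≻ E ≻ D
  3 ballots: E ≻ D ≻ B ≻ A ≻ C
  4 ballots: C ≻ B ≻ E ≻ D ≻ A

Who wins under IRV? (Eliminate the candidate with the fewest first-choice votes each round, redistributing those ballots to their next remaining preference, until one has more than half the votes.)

B

Round 1: A 6, B 6, C 11, D 0, E 3. D eliminated.
Round 2: A 6, B 6, C 11, E 3. E eliminated.
Round 3: A 6, B 9, C 11. A eliminated.
Round 4: B 15, C 11. B has a majority (≥14).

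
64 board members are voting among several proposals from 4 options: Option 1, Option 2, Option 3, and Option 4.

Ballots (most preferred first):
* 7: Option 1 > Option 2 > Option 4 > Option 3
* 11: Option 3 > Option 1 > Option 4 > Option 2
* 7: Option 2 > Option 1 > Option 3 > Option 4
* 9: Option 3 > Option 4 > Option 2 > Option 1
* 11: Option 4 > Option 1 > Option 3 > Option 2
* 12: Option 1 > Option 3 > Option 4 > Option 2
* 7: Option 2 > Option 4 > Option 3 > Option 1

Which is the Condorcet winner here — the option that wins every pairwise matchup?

Option 1

Option 1 vs Option 2: 41–23
Option 1 vs Option 3: 37–27
Option 1 vs Option 4: 37–27
Option 1 beats every other option.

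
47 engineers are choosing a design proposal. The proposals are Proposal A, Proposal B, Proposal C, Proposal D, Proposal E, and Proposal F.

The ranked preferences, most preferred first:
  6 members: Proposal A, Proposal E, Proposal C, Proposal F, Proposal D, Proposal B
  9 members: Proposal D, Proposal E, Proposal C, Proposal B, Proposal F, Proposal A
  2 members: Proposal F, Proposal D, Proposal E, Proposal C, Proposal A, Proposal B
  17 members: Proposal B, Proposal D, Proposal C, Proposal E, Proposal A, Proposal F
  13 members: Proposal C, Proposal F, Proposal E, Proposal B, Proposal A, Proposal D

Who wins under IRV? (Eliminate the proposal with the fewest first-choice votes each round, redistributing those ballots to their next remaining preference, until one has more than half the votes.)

Round 1: Proposal A 6, Proposal B 17, Proposal C 13, Proposal D 9, Proposal E 0, Proposal F 2. Proposal E eliminated.
Round 2: Proposal A 6, Proposal B 17, Proposal C 13, Proposal D 9, Proposal F 2. Proposal F eliminated.
Round 3: Proposal A 6, Proposal B 17, Proposal C 13, Proposal D 11. Proposal A eliminated.
Round 4: Proposal B 17, Proposal C 19, Proposal D 11. Proposal D eliminated.
Round 5: Proposal B 17, Proposal C 30. Proposal C has a majority (≥24).

Proposal C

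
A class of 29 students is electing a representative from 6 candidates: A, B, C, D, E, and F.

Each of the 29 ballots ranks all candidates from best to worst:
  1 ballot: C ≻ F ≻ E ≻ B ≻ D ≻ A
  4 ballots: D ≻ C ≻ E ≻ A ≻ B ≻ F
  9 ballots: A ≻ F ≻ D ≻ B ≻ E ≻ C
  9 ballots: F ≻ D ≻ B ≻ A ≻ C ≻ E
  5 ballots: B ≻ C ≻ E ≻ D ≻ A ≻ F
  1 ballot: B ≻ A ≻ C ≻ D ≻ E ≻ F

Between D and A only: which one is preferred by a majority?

D is ranked above A on 19 ballots; A above D on 10.

D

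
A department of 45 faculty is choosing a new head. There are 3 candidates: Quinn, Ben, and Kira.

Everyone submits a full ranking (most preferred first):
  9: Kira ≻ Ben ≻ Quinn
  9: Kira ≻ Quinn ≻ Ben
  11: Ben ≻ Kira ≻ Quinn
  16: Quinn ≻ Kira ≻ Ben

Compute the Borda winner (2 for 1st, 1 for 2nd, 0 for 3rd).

Quinn: 9×0 + 9×1 + 11×0 + 16×2 = 41
Ben: 9×1 + 9×0 + 11×2 + 16×0 = 31
Kira: 9×2 + 9×2 + 11×1 + 16×1 = 63

Kira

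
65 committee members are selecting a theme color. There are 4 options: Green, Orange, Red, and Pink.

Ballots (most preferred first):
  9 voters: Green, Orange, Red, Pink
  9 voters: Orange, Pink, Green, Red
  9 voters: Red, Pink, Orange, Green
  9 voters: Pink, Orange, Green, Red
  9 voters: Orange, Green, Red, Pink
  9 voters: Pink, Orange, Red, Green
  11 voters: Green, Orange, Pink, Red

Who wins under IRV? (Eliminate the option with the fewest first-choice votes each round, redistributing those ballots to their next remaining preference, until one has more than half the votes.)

Round 1: Green 20, Orange 18, Red 9, Pink 18. Red eliminated.
Round 2: Green 20, Orange 18, Pink 27. Orange eliminated.
Round 3: Green 29, Pink 36. Pink has a majority (≥33).

Pink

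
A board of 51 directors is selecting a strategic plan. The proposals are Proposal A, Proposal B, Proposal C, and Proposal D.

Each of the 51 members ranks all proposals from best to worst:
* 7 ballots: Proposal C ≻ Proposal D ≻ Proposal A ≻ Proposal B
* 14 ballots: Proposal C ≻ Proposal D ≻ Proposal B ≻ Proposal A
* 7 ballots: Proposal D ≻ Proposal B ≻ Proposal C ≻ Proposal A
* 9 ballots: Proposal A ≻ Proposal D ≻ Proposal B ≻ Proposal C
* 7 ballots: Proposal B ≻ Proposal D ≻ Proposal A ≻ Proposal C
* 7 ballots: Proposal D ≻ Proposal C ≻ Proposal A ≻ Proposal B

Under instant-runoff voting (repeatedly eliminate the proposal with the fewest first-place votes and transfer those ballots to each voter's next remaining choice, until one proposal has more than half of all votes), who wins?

Round 1: Proposal A 9, Proposal B 7, Proposal C 21, Proposal D 14. Proposal B eliminated.
Round 2: Proposal A 9, Proposal C 21, Proposal D 21. Proposal A eliminated.
Round 3: Proposal C 21, Proposal D 30. Proposal D has a majority (≥26).

Proposal D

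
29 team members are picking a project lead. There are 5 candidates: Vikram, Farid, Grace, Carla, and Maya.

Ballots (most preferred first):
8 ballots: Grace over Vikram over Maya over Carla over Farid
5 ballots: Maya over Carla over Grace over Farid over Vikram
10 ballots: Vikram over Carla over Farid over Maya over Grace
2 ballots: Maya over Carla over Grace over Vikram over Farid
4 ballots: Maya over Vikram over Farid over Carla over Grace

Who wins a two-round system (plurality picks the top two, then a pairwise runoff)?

Vikram

Round 1 first-place votes: Vikram 10, Farid 0, Grace 8, Carla 0, Maya 11. Maya and Vikram advance.
Runoff: Maya is ranked above Vikram on 11 ballots, Vikram above Maya on 18.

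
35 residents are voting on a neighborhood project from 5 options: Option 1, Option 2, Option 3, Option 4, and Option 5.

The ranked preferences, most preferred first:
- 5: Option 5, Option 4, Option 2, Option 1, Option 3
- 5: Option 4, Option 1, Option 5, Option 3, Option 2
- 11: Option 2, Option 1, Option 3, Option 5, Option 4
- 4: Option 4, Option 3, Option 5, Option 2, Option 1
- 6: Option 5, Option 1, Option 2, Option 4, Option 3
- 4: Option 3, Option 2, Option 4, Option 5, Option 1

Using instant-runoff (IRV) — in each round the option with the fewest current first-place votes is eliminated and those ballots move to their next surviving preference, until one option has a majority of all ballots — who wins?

Round 1: Option 1 0, Option 2 11, Option 3 4, Option 4 9, Option 5 11. Option 1 eliminated.
Round 2: Option 2 11, Option 3 4, Option 4 9, Option 5 11. Option 3 eliminated.
Round 3: Option 2 15, Option 4 9, Option 5 11. Option 4 eliminated.
Round 4: Option 2 15, Option 5 20. Option 5 has a majority (≥18).

Option 5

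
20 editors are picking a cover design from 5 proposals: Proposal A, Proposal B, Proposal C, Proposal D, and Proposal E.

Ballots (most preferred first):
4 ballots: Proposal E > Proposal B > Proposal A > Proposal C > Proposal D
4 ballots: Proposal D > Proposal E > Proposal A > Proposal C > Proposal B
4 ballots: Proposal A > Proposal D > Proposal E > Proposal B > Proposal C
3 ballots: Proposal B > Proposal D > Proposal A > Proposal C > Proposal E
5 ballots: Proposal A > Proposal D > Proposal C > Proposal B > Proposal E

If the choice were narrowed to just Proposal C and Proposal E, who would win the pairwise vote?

Proposal E

Proposal C is ranked above Proposal E on 8 ballots; Proposal E above Proposal C on 12.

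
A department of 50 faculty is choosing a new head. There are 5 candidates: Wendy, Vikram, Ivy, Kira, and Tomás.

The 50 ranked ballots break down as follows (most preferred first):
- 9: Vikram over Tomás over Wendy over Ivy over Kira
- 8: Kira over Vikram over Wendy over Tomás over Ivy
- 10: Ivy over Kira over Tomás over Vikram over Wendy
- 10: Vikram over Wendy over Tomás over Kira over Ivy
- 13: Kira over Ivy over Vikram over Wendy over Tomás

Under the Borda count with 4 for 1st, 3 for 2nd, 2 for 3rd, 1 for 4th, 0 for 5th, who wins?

Vikram

Wendy: 9×2 + 8×2 + 10×0 + 10×3 + 13×1 = 77
Vikram: 9×4 + 8×3 + 10×1 + 10×4 + 13×2 = 136
Ivy: 9×1 + 8×0 + 10×4 + 10×0 + 13×3 = 88
Kira: 9×0 + 8×4 + 10×3 + 10×1 + 13×4 = 124
Tomás: 9×3 + 8×1 + 10×2 + 10×2 + 13×0 = 75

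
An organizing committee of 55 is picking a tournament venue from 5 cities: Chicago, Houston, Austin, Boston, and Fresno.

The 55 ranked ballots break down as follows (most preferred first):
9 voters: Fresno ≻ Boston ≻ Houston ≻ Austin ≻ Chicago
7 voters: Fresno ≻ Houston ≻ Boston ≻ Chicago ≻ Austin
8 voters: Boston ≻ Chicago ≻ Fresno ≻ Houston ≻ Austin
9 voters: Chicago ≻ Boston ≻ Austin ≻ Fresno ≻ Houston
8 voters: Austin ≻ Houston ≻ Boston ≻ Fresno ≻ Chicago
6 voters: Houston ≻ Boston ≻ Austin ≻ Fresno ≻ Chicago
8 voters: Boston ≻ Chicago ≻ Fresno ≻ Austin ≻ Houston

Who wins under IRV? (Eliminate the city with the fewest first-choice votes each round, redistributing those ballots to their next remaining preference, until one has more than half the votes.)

Round 1: Chicago 9, Houston 6, Austin 8, Boston 16, Fresno 16. Houston eliminated.
Round 2: Chicago 9, Austin 8, Boston 22, Fresno 16. Austin eliminated.
Round 3: Chicago 9, Boston 30, Fresno 16. Boston has a majority (≥28).

Boston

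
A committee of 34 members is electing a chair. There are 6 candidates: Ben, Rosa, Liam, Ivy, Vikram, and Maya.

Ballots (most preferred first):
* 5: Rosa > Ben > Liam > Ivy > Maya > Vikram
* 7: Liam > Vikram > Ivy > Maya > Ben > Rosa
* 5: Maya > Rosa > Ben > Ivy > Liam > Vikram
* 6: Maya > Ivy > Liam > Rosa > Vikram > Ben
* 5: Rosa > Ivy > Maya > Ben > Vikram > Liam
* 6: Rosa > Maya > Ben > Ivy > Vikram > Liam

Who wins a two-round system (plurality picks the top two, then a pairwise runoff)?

Round 1 first-place votes: Ben 0, Rosa 16, Liam 7, Ivy 0, Vikram 0, Maya 11. Rosa and Maya advance.
Runoff: Rosa is ranked above Maya on 16 ballots, Maya above Rosa on 18.

Maya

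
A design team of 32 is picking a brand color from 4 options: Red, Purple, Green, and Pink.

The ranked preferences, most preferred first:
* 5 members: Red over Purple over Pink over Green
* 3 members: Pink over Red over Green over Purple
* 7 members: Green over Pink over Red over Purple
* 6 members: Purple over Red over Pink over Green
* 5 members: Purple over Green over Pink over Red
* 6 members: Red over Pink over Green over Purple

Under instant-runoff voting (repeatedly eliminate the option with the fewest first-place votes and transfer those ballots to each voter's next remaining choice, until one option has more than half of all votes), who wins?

Round 1: Red 11, Purple 11, Green 7, Pink 3. Pink eliminated.
Round 2: Red 14, Purple 11, Green 7. Green eliminated.
Round 3: Red 21, Purple 11. Red has a majority (≥17).

Red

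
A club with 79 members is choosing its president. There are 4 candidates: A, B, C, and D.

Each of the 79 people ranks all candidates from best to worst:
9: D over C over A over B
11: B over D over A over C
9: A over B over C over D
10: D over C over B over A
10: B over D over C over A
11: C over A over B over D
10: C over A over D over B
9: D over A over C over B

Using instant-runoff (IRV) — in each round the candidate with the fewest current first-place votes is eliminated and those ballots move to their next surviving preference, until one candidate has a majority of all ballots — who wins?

B

Round 1: A 9, B 21, C 21, D 28. A eliminated.
Round 2: B 30, C 21, D 28. C eliminated.
Round 3: B 41, D 38. B has a majority (≥40).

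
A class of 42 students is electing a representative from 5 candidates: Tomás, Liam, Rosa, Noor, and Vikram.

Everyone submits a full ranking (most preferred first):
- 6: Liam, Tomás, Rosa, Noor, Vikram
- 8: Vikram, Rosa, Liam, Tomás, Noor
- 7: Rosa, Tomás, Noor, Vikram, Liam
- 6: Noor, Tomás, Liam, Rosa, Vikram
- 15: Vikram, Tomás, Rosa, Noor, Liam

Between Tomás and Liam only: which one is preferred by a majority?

Tomás

Tomás is ranked above Liam on 28 ballots; Liam above Tomás on 14.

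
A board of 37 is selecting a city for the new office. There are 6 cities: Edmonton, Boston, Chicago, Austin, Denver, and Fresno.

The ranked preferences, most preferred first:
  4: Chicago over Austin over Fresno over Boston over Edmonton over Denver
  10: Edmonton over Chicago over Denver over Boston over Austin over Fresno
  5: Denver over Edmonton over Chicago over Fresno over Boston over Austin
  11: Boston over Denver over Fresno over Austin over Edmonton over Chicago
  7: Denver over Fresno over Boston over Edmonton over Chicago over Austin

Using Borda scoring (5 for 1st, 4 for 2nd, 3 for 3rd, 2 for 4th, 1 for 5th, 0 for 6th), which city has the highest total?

Denver

Edmonton: 4×1 + 10×5 + 5×4 + 11×1 + 7×2 = 99
Boston: 4×2 + 10×2 + 5×1 + 11×5 + 7×3 = 109
Chicago: 4×5 + 10×4 + 5×3 + 11×0 + 7×1 = 82
Austin: 4×4 + 10×1 + 5×0 + 11×2 + 7×0 = 48
Denver: 4×0 + 10×3 + 5×5 + 11×4 + 7×5 = 134
Fresno: 4×3 + 10×0 + 5×2 + 11×3 + 7×4 = 83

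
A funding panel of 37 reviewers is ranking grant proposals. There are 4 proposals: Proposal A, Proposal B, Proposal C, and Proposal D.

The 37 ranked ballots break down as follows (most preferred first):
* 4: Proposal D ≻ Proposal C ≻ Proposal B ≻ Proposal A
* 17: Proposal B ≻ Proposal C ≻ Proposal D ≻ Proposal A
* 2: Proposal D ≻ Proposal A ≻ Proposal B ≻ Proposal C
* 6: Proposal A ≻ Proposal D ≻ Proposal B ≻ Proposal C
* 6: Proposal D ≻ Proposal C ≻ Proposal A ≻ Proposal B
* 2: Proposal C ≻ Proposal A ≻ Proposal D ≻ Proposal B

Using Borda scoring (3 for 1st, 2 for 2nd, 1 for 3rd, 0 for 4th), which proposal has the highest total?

Proposal D

Proposal A: 4×0 + 17×0 + 2×2 + 6×3 + 6×1 + 2×2 = 32
Proposal B: 4×1 + 17×3 + 2×1 + 6×1 + 6×0 + 2×0 = 63
Proposal C: 4×2 + 17×2 + 2×0 + 6×0 + 6×2 + 2×3 = 60
Proposal D: 4×3 + 17×1 + 2×3 + 6×2 + 6×3 + 2×1 = 67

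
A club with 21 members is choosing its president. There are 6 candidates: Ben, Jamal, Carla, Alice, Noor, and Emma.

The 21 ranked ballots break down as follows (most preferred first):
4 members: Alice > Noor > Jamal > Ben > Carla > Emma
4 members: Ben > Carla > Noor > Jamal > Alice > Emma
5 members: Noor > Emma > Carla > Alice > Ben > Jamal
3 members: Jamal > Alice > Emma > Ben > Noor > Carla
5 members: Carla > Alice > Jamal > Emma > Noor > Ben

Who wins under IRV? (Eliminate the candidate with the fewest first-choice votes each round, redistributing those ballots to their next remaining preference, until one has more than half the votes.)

Carla

Round 1: Ben 4, Jamal 3, Carla 5, Alice 4, Noor 5, Emma 0. Emma eliminated.
Round 2: Ben 4, Jamal 3, Carla 5, Alice 4, Noor 5. Jamal eliminated.
Round 3: Ben 4, Carla 5, Alice 7, Noor 5. Ben eliminated.
Round 4: Carla 9, Alice 7, Noor 5. Noor eliminated.
Round 5: Carla 14, Alice 7. Carla has a majority (≥11).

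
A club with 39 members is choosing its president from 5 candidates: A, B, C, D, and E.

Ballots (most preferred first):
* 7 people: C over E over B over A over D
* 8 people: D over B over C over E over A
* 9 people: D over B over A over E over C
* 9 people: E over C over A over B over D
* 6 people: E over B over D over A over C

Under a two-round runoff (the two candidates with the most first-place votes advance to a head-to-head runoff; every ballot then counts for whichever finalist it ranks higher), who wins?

Round 1 first-place votes: A 0, B 0, C 7, D 17, E 15. D and E advance.
Runoff: D is ranked above E on 17 ballots, E above D on 22.

E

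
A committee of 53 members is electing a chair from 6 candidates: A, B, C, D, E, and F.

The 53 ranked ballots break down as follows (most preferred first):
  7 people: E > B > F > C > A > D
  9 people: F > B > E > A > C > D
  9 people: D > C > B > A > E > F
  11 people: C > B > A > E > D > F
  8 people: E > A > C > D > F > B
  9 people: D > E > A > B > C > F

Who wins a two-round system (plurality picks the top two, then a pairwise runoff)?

Round 1 first-place votes: A 0, B 0, C 11, D 18, E 15, F 9. D and E advance.
Runoff: D is ranked above E on 18 ballots, E above D on 35.

E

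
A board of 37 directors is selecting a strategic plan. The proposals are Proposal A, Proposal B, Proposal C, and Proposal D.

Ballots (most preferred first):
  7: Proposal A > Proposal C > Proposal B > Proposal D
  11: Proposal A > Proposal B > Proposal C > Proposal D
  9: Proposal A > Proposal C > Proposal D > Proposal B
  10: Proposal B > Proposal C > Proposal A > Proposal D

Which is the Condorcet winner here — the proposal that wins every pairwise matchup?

Proposal A vs Proposal B: 27–10
Proposal A vs Proposal C: 27–10
Proposal A vs Proposal D: 37–0
Proposal A beats every other proposal.

Proposal A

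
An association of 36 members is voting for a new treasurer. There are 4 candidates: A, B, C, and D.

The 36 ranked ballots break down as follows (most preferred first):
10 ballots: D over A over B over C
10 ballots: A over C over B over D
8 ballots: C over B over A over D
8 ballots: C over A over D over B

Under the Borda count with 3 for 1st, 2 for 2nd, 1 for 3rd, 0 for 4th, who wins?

A: 10×2 + 10×3 + 8×1 + 8×2 = 74
B: 10×1 + 10×1 + 8×2 + 8×0 = 36
C: 10×0 + 10×2 + 8×3 + 8×3 = 68
D: 10×3 + 10×0 + 8×0 + 8×1 = 38

A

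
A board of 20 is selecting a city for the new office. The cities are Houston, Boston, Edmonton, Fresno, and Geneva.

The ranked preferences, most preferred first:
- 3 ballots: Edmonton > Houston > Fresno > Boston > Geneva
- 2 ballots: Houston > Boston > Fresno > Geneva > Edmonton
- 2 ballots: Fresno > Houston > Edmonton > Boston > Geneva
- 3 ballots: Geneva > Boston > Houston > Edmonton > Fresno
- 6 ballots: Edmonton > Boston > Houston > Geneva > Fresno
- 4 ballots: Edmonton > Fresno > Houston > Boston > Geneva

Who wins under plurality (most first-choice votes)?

Edmonton

First-place votes: Houston 2, Boston 0, Edmonton 13, Fresno 2, Geneva 3.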